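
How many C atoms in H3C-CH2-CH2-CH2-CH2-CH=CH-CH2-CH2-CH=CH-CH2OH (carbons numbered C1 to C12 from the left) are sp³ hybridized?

8

C1: sp3 ✓
C2: sp3 ✓
C3: sp3 ✓
C4: sp3 ✓
C5: sp3 ✓
C6: sp2
C7: sp2
C8: sp3 ✓
C9: sp3 ✓
C10: sp2
C11: sp2
C12: sp3 ✓
C1, C2, C3, C4, C5, C8, C9, C12 → 8 sp3 carbons.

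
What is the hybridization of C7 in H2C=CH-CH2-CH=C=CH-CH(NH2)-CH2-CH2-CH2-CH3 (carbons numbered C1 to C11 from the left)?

C7: 4 σ bonds — 4 electron domains, sp3.

sp³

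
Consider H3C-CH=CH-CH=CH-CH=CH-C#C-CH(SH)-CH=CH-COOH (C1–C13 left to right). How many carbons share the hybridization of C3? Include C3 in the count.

9

C3 is sp2 (one π bond).
C1: sp3
C2: sp2 ✓
C3: sp2 ✓
C4: sp2 ✓
C5: sp2 ✓
C6: sp2 ✓
C7: sp2 ✓
C8: sp
C9: sp
C10: sp3
C11: sp2 ✓
C12: sp2 ✓
C13: sp2 ✓
9 carbons are sp2.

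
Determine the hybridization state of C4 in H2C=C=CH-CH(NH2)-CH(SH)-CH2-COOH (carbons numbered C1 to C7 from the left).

C4 carries 4 σ bonds, giving a steric number of 4, so it is sp3.

sp³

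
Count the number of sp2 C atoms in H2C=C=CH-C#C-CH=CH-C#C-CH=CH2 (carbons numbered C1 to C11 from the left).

6

C1: sp2 ✓
C2: sp
C3: sp2 ✓
C4: sp
C5: sp
C6: sp2 ✓
C7: sp2 ✓
C8: sp
C9: sp
C10: sp2 ✓
C11: sp2 ✓
C1, C3, C6, C7, C10, C11 → 6 sp2 carbons.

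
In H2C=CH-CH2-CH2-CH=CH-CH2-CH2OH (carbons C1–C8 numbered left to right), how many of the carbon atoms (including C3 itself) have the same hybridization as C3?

4

C3 is sp3 (only σ bonds).
C1: sp2
C2: sp2
C3: sp3 ✓
C4: sp3 ✓
C5: sp2
C6: sp2
C7: sp3 ✓
C8: sp3 ✓
4 carbons are sp3.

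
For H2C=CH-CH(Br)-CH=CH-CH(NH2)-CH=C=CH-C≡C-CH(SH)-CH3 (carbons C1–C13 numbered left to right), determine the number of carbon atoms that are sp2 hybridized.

6

C1: sp2 ✓
C2: sp2 ✓
C3: sp3
C4: sp2 ✓
C5: sp2 ✓
C6: sp3
C7: sp2 ✓
C8: sp
C9: sp2 ✓
C10: sp
C11: sp
C12: sp3
C13: sp3
C1, C2, C4, C5, C7, C9 → 6 sp2 carbons.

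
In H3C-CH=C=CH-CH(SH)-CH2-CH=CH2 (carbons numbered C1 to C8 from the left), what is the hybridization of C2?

sp²

C2 carries 3 σ bonds, plus one π bond, giving a steric number of 3, so it is sp2.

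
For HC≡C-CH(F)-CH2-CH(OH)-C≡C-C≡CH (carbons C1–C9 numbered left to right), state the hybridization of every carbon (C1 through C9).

C1 sp, C2 sp, C3 sp3, C4 sp3, C5 sp3, C6 sp, C7 sp, C8 sp, C9 sp

C1 — 2 σ bonds, plus two π bonds. Steric number 2, so sp.
C2 — 2 σ bonds, plus two π bonds. Steric number 2, so sp.
C3 is sp3: 4 σ bonds, 4 electron-density regions.
C4 carries 4 σ bonds, giving a steric number of 4, so it is sp3.
C5 (4 σ bonds) has steric number 4: sp3.
C6: 2 σ bonds, plus two π bonds; 2 regions of electron density → sp.
C7: 2 σ bonds, plus two π bonds — 2 electron domains, sp.
C8: 2 σ bonds, plus two π bonds; 2 regions of electron density → sp.
C9 (2 σ bonds, plus two π bonds) has steric number 2: sp.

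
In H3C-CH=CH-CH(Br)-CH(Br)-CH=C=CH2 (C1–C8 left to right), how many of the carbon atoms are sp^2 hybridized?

C1: sp3
C2: sp2 ✓
C3: sp2 ✓
C4: sp3
C5: sp3
C6: sp2 ✓
C7: sp
C8: sp2 ✓
C2, C3, C6, C8 → 4 sp2 carbons.

4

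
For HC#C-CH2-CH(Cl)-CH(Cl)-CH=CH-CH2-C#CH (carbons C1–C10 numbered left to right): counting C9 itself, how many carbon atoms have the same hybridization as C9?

C9 is sp (two π bonds).
C1: sp ✓
C2: sp ✓
C3: sp3
C4: sp3
C5: sp3
C6: sp2
C7: sp2
C8: sp3
C9: sp ✓
C10: sp ✓
4 carbons are sp.

4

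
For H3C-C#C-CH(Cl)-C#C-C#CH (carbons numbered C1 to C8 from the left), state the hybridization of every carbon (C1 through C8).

C1: 4 σ bonds; 4 regions of electron density → sp3.
C2 — 2 σ bonds, plus two π bonds. Steric number 2, so sp.
C3 — 2 σ bonds, plus two π bonds. Steric number 2, so sp.
C4: 4 σ bonds — 4 electron domains, sp3.
C5 — 2 σ bonds, plus two π bonds. Steric number 2, so sp.
C6 carries 2 σ bonds, plus two π bonds, giving a steric number of 2, so it is sp.
C7 has 2 σ bonds, plus two π bonds: steric number 2 → sp.
C8: 2 σ bonds, plus two π bonds — 2 electron domains, sp.

C1 sp3, C2 sp, C3 sp, C4 sp3, C5 sp, C6 sp, C7 sp, C8 sp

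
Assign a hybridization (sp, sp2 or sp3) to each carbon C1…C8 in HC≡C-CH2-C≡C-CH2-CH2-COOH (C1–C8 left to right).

C1 sp, C2 sp, C3 sp3, C4 sp, C5 sp, C6 sp3, C7 sp3, C8 sp2

C1 (2 σ bonds, plus two π bonds) has steric number 2: sp.
C2 (2 σ bonds, plus two π bonds) has steric number 2: sp.
C3 has 4 σ bonds: steric number 4 → sp3.
C4 has 2 σ bonds, plus two π bonds: steric number 2 → sp.
C5 — 2 σ bonds, plus two π bonds. Steric number 2, so sp.
C6 carries 4 σ bonds, giving a steric number of 4, so it is sp3.
C7 — 4 σ bonds. Steric number 4, so sp3.
C8 — 3 σ bonds, plus one π bond. Steric number 3, so sp2.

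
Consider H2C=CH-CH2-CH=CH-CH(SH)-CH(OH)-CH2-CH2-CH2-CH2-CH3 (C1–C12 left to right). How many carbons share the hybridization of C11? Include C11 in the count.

8

C11 is sp3 (only σ bonds).
C1: sp2
C2: sp2
C3: sp3 ✓
C4: sp2
C5: sp2
C6: sp3 ✓
C7: sp3 ✓
C8: sp3 ✓
C9: sp3 ✓
C10: sp3 ✓
C11: sp3 ✓
C12: sp3 ✓
8 carbons are sp3.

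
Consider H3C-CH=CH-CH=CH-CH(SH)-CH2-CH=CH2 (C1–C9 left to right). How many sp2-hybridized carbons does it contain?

6

C1: sp3
C2: sp2 ✓
C3: sp2 ✓
C4: sp2 ✓
C5: sp2 ✓
C6: sp3
C7: sp3
C8: sp2 ✓
C9: sp2 ✓
C2, C3, C4, C5, C8, C9 → 6 sp2 carbons.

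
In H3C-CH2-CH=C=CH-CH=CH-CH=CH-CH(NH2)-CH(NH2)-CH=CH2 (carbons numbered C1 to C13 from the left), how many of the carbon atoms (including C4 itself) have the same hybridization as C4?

1

C4 is sp (two π bonds).
C1: sp3
C2: sp3
C3: sp2
C4: sp ✓
C5: sp2
C6: sp2
C7: sp2
C8: sp2
C9: sp2
C10: sp3
C11: sp3
C12: sp2
C13: sp2
1 carbon is sp.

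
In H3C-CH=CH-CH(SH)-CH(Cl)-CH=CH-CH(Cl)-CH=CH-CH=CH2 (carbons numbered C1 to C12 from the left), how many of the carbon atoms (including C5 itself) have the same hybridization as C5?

C5 is sp3 (only σ bonds).
C1: sp3 ✓
C2: sp2
C3: sp2
C4: sp3 ✓
C5: sp3 ✓
C6: sp2
C7: sp2
C8: sp3 ✓
C9: sp2
C10: sp2
C11: sp2
C12: sp2
4 carbons are sp3.

4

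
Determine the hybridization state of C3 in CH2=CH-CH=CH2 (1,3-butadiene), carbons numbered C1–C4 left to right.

C3 has 3 σ bonds, plus one π bond: steric number 3 → sp2.

sp2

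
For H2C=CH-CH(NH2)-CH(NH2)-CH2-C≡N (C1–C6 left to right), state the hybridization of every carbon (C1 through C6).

C1 — 3 σ bonds, plus one π bond. Steric number 3, so sp2.
C2 carries 3 σ bonds, plus one π bond, giving a steric number of 3, so it is sp2.
C3 is sp3: 4 σ bonds, 4 electron-density regions.
C4 — 4 σ bonds. Steric number 4, so sp3.
C5: 4 σ bonds — 4 electron domains, sp3.
C6: 2 σ bonds, plus two π bonds — 2 electron domains, sp.

C1 sp2, C2 sp2, C3 sp3, C4 sp3, C5 sp3, C6 sp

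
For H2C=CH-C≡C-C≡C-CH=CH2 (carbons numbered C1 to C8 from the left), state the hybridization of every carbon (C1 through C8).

C1 sp2, C2 sp2, C3 sp, C4 sp, C5 sp, C6 sp, C7 sp2, C8 sp2

C1 — 3 σ bonds, plus one π bond. Steric number 3, so sp2.
C2: 3 σ bonds, plus one π bond — 3 electron domains, sp2.
C3: 2 σ bonds, plus two π bonds — 2 electron domains, sp.
C4 has 2 σ bonds, plus two π bonds: steric number 2 → sp.
C5: 2 σ bonds, plus two π bonds — 2 electron domains, sp.
C6 — 2 σ bonds, plus two π bonds. Steric number 2, so sp.
C7: 3 σ bonds, plus one π bond — 3 electron domains, sp2.
C8 (3 σ bonds, plus one π bond) has steric number 3: sp2.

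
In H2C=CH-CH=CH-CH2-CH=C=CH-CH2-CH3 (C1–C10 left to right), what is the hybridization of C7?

sp

C7: 2 σ bonds, plus two π bonds; 2 regions of electron density → sp.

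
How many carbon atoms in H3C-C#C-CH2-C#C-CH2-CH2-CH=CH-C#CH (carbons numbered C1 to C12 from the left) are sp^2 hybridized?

C1: sp3
C2: sp
C3: sp
C4: sp3
C5: sp
C6: sp
C7: sp3
C8: sp3
C9: sp2 ✓
C10: sp2 ✓
C11: sp
C12: sp
C9, C10 → 2 sp2 carbons.

2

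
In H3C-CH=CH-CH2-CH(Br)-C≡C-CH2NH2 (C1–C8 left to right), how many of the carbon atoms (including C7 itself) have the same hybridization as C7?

2

C7 is sp (two π bonds).
C1: sp3
C2: sp2
C3: sp2
C4: sp3
C5: sp3
C6: sp ✓
C7: sp ✓
C8: sp3
2 carbons are sp.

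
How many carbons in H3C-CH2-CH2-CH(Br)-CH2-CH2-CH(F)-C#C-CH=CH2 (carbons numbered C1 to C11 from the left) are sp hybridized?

C1: sp3
C2: sp3
C3: sp3
C4: sp3
C5: sp3
C6: sp3
C7: sp3
C8: sp ✓
C9: sp ✓
C10: sp2
C11: sp2
C8, C9 → 2 sp carbons.

2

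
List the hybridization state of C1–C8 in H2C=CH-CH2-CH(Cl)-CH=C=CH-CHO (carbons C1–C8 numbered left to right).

C1 is sp2: 3 σ bonds, plus one π bond, 3 electron-density regions.
C2 — 3 σ bonds, plus one π bond. Steric number 3, so sp2.
C3 has 4 σ bonds: steric number 4 → sp3.
C4: 4 σ bonds — 4 electron domains, sp3.
C5: 3 σ bonds, plus one π bond; 3 regions of electron density → sp2.
C6: 2 σ bonds, plus two π bonds; 2 regions of electron density → sp.
C7 carries 3 σ bonds, plus one π bond, giving a steric number of 3, so it is sp2.
C8 (3 σ bonds, plus one π bond) has steric number 3: sp2.

C1 sp2, C2 sp2, C3 sp3, C4 sp3, C5 sp2, C6 sp, C7 sp2, C8 sp2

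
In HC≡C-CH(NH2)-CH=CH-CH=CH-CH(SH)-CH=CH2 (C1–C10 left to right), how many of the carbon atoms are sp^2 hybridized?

C1: sp
C2: sp
C3: sp3
C4: sp2 ✓
C5: sp2 ✓
C6: sp2 ✓
C7: sp2 ✓
C8: sp3
C9: sp2 ✓
C10: sp2 ✓
C4, C5, C6, C7, C9, C10 → 6 sp2 carbons.

6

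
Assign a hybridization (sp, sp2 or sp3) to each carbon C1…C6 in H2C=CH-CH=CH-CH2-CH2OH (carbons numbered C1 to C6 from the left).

C1 sp2, C2 sp2, C3 sp2, C4 sp2, C5 sp3, C6 sp3

C1 — 3 σ bonds, plus one π bond. Steric number 3, so sp2.
C2 is sp2: 3 σ bonds, plus one π bond, 3 electron-density regions.
C3 carries 3 σ bonds, plus one π bond, giving a steric number of 3, so it is sp2.
C4 (3 σ bonds, plus one π bond) has steric number 3: sp2.
C5 — 4 σ bonds. Steric number 4, so sp3.
C6 carries 4 σ bonds, giving a steric number of 4, so it is sp3.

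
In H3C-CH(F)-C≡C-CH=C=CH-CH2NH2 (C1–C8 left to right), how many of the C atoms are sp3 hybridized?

C1: sp3 ✓
C2: sp3 ✓
C3: sp
C4: sp
C5: sp2
C6: sp
C7: sp2
C8: sp3 ✓
C1, C2, C8 → 3 sp3 carbons.

3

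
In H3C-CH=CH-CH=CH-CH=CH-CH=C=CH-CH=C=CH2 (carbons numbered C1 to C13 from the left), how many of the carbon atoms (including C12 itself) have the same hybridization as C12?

2

C12 is sp (two π bonds).
C1: sp3
C2: sp2
C3: sp2
C4: sp2
C5: sp2
C6: sp2
C7: sp2
C8: sp2
C9: sp ✓
C10: sp2
C11: sp2
C12: sp ✓
C13: sp2
2 carbons are sp.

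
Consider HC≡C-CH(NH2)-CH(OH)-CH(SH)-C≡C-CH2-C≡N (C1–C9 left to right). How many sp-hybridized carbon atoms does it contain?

5

C1: sp ✓
C2: sp ✓
C3: sp3
C4: sp3
C5: sp3
C6: sp ✓
C7: sp ✓
C8: sp3
C9: sp ✓
C1, C2, C6, C7, C9 → 5 sp carbons.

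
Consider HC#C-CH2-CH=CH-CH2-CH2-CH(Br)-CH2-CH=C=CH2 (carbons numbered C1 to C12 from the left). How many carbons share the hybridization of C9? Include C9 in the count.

C9 is sp3 (only σ bonds).
C1: sp
C2: sp
C3: sp3 ✓
C4: sp2
C5: sp2
C6: sp3 ✓
C7: sp3 ✓
C8: sp3 ✓
C9: sp3 ✓
C10: sp2
C11: sp
C12: sp2
5 carbons are sp3.

5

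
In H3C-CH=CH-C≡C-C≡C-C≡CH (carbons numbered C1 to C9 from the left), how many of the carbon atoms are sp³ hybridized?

1

C1: sp3 ✓
C2: sp2
C3: sp2
C4: sp
C5: sp
C6: sp
C7: sp
C8: sp
C9: sp
C1 → 1 sp3 carbon.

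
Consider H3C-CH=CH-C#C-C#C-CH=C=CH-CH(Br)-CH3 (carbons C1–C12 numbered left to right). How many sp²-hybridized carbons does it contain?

C1: sp3
C2: sp2 ✓
C3: sp2 ✓
C4: sp
C5: sp
C6: sp
C7: sp
C8: sp2 ✓
C9: sp
C10: sp2 ✓
C11: sp3
C12: sp3
C2, C3, C8, C10 → 4 sp2 carbons.

4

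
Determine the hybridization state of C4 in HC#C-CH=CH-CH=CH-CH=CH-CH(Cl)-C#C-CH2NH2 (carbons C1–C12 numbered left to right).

sp²

C4 is sp2: 3 σ bonds, plus one π bond, 3 electron-density regions.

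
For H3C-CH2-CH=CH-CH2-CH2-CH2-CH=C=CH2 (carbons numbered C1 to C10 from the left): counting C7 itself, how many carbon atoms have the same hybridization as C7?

5

C7 is sp3 (only σ bonds).
C1: sp3 ✓
C2: sp3 ✓
C3: sp2
C4: sp2
C5: sp3 ✓
C6: sp3 ✓
C7: sp3 ✓
C8: sp2
C9: sp
C10: sp2
5 carbons are sp3.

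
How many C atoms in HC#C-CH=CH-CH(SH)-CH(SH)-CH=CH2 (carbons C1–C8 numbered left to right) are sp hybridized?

C1: sp ✓
C2: sp ✓
C3: sp2
C4: sp2
C5: sp3
C6: sp3
C7: sp2
C8: sp2
C1, C2 → 2 sp carbons.

2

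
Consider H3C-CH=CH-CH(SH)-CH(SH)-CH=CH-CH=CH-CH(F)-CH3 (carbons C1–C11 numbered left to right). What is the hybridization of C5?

C5: 4 σ bonds — 4 electron domains, sp3.

sp³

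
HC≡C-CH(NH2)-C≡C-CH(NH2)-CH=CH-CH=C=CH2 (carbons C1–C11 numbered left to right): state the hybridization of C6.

sp3

C6 (4 σ bonds) has steric number 4: sp3.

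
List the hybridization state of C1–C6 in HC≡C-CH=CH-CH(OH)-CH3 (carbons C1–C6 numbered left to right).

C1 sp, C2 sp, C3 sp2, C4 sp2, C5 sp3, C6 sp3

C1 (2 σ bonds, plus two π bonds) has steric number 2: sp.
C2: 2 σ bonds, plus two π bonds; 2 regions of electron density → sp.
C3 — 3 σ bonds, plus one π bond. Steric number 3, so sp2.
C4: 3 σ bonds, plus one π bond — 3 electron domains, sp2.
C5 (4 σ bonds) has steric number 4: sp3.
C6 — 4 σ bonds. Steric number 4, so sp3.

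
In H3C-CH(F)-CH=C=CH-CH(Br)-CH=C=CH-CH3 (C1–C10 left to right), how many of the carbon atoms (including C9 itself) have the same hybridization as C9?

C9 is sp2 (one π bond).
C1: sp3
C2: sp3
C3: sp2 ✓
C4: sp
C5: sp2 ✓
C6: sp3
C7: sp2 ✓
C8: sp
C9: sp2 ✓
C10: sp3
4 carbons are sp2.

4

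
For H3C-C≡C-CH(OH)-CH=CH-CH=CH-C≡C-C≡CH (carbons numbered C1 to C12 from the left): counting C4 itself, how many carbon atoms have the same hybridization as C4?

2

C4 is sp3 (only σ bonds).
C1: sp3 ✓
C2: sp
C3: sp
C4: sp3 ✓
C5: sp2
C6: sp2
C7: sp2
C8: sp2
C9: sp
C10: sp
C11: sp
C12: sp
2 carbons are sp3.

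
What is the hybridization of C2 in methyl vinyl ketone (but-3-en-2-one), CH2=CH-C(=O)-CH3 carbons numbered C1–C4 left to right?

sp2

C2 has 3 σ bonds, plus one π bond: steric number 3 → sp2.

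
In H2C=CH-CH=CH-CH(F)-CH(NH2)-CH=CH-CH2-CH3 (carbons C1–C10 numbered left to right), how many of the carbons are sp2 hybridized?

6

C1: sp2 ✓
C2: sp2 ✓
C3: sp2 ✓
C4: sp2 ✓
C5: sp3
C6: sp3
C7: sp2 ✓
C8: sp2 ✓
C9: sp3
C10: sp3
C1, C2, C3, C4, C7, C8 → 6 sp2 carbons.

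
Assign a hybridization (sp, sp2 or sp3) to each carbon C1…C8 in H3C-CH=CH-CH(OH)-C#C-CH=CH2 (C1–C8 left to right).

C1 is sp3: 4 σ bonds, 4 electron-density regions.
C2: 3 σ bonds, plus one π bond; 3 regions of electron density → sp2.
C3 — 3 σ bonds, plus one π bond. Steric number 3, so sp2.
C4 (4 σ bonds) has steric number 4: sp3.
C5: 2 σ bonds, plus two π bonds; 2 regions of electron density → sp.
C6 (2 σ bonds, plus two π bonds) has steric number 2: sp.
C7 — 3 σ bonds, plus one π bond. Steric number 3, so sp2.
C8 has 3 σ bonds, plus one π bond: steric number 3 → sp2.

C1 sp3, C2 sp2, C3 sp2, C4 sp3, C5 sp, C6 sp, C7 sp2, C8 sp2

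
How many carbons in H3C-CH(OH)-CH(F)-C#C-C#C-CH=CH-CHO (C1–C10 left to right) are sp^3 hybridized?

3

C1: sp3 ✓
C2: sp3 ✓
C3: sp3 ✓
C4: sp
C5: sp
C6: sp
C7: sp
C8: sp2
C9: sp2
C10: sp2
C1, C2, C3 → 3 sp3 carbons.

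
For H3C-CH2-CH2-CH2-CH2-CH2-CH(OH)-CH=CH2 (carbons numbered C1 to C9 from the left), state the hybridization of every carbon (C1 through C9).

C1 sp3, C2 sp3, C3 sp3, C4 sp3, C5 sp3, C6 sp3, C7 sp3, C8 sp2, C9 sp2

C1 (4 σ bonds) has steric number 4: sp3.
C2 (4 σ bonds) has steric number 4: sp3.
C3 — 4 σ bonds. Steric number 4, so sp3.
C4 — 4 σ bonds. Steric number 4, so sp3.
C5 — 4 σ bonds. Steric number 4, so sp3.
C6 carries 4 σ bonds, giving a steric number of 4, so it is sp3.
C7 (4 σ bonds) has steric number 4: sp3.
C8: 3 σ bonds, plus one π bond; 3 regions of electron density → sp2.
C9 has 3 σ bonds, plus one π bond: steric number 3 → sp2.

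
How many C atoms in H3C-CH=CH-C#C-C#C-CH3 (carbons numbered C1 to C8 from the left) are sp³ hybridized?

2

C1: sp3 ✓
C2: sp2
C3: sp2
C4: sp
C5: sp
C6: sp
C7: sp
C8: sp3 ✓
C1, C8 → 2 sp3 carbons.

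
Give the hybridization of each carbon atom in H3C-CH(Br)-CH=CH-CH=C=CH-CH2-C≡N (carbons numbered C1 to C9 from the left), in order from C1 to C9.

C1 sp3, C2 sp3, C3 sp2, C4 sp2, C5 sp2, C6 sp, C7 sp2, C8 sp3, C9 sp

C1 — 4 σ bonds. Steric number 4, so sp3.
C2 has 4 σ bonds: steric number 4 → sp3.
C3 (3 σ bonds, plus one π bond) has steric number 3: sp2.
C4 is sp2: 3 σ bonds, plus one π bond, 3 electron-density regions.
C5 carries 3 σ bonds, plus one π bond, giving a steric number of 3, so it is sp2.
C6: 2 σ bonds, plus two π bonds; 2 regions of electron density → sp.
C7 — 3 σ bonds, plus one π bond. Steric number 3, so sp2.
C8 has 4 σ bonds: steric number 4 → sp3.
C9 — 2 σ bonds, plus two π bonds. Steric number 2, so sp.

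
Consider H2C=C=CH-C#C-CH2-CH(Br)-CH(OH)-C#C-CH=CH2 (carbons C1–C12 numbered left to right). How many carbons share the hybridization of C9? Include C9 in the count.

C9 is sp (two π bonds).
C1: sp2
C2: sp ✓
C3: sp2
C4: sp ✓
C5: sp ✓
C6: sp3
C7: sp3
C8: sp3
C9: sp ✓
C10: sp ✓
C11: sp2
C12: sp2
5 carbons are sp.

5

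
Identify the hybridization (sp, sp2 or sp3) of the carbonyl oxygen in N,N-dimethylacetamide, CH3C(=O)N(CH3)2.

The carbonyl oxygen: 1 σ bond and 2 lone pairs, plus one π bond; 3 regions of electron density → sp2.

sp2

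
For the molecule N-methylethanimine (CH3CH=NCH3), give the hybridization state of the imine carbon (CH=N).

sp²

The imine carbon (CH=N): 3 σ bonds, plus one π bond; 3 regions of electron density → sp2.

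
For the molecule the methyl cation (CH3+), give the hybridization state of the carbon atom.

Three σ bonds to H, empty p orbital → sp2, trigonal planar.

sp²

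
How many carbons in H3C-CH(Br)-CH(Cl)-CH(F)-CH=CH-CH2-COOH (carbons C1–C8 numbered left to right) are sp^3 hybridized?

5

C1: sp3 ✓
C2: sp3 ✓
C3: sp3 ✓
C4: sp3 ✓
C5: sp2
C6: sp2
C7: sp3 ✓
C8: sp2
C1, C2, C3, C4, C7 → 5 sp3 carbons.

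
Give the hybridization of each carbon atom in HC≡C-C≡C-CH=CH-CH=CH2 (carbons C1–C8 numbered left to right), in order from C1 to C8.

C1 sp, C2 sp, C3 sp, C4 sp, C5 sp2, C6 sp2, C7 sp2, C8 sp2

C1: 2 σ bonds, plus two π bonds; 2 regions of electron density → sp.
C2: 2 σ bonds, plus two π bonds — 2 electron domains, sp.
C3: 2 σ bonds, plus two π bonds — 2 electron domains, sp.
C4 (2 σ bonds, plus two π bonds) has steric number 2: sp.
C5 — 3 σ bonds, plus one π bond. Steric number 3, so sp2.
C6 carries 3 σ bonds, plus one π bond, giving a steric number of 3, so it is sp2.
C7 (3 σ bonds, plus one π bond) has steric number 3: sp2.
C8: 3 σ bonds, plus one π bond — 3 electron domains, sp2.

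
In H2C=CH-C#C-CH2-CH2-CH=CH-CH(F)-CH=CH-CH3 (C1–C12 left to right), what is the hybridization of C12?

C12: 4 σ bonds — 4 electron domains, sp3.

sp^3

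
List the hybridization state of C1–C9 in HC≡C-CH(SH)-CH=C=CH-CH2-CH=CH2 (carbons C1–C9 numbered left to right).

C1 has 2 σ bonds, plus two π bonds: steric number 2 → sp.
C2 is sp: 2 σ bonds, plus two π bonds, 2 electron-density regions.
C3 is sp3: 4 σ bonds, 4 electron-density regions.
C4 has 3 σ bonds, plus one π bond: steric number 3 → sp2.
C5 is sp: 2 σ bonds, plus two π bonds, 2 electron-density regions.
C6 is sp2: 3 σ bonds, plus one π bond, 3 electron-density regions.
C7 carries 4 σ bonds, giving a steric number of 4, so it is sp3.
C8 (3 σ bonds, plus one π bond) has steric number 3: sp2.
C9 has 3 σ bonds, plus one π bond: steric number 3 → sp2.

C1 sp, C2 sp, C3 sp3, C4 sp2, C5 sp, C6 sp2, C7 sp3, C8 sp2, C9 sp2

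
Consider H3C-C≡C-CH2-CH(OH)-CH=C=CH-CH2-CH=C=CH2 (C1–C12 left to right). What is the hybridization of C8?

C8 (3 σ bonds, plus one π bond) has steric number 3: sp2.

sp2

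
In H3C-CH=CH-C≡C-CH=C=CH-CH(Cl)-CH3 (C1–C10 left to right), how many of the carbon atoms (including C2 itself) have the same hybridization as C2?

C2 is sp2 (one π bond).
C1: sp3
C2: sp2 ✓
C3: sp2 ✓
C4: sp
C5: sp
C6: sp2 ✓
C7: sp
C8: sp2 ✓
C9: sp3
C10: sp3
4 carbons are sp2.

4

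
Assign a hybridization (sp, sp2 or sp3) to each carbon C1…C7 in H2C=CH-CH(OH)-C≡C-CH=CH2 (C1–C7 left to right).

C1 sp2, C2 sp2, C3 sp3, C4 sp, C5 sp, C6 sp2, C7 sp2

C1: 3 σ bonds, plus one π bond — 3 electron domains, sp2.
C2 carries 3 σ bonds, plus one π bond, giving a steric number of 3, so it is sp2.
C3 (4 σ bonds) has steric number 4: sp3.
C4 has 2 σ bonds, plus two π bonds: steric number 2 → sp.
C5 — 2 σ bonds, plus two π bonds. Steric number 2, so sp.
C6: 3 σ bonds, plus one π bond — 3 electron domains, sp2.
C7 is sp2: 3 σ bonds, plus one π bond, 3 electron-density regions.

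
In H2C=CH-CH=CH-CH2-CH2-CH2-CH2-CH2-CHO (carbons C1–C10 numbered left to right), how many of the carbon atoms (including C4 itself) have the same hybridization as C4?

5

C4 is sp2 (one π bond).
C1: sp2 ✓
C2: sp2 ✓
C3: sp2 ✓
C4: sp2 ✓
C5: sp3
C6: sp3
C7: sp3
C8: sp3
C9: sp3
C10: sp2 ✓
5 carbons are sp2.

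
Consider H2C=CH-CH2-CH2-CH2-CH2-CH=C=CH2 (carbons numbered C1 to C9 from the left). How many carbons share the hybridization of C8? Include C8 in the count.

1

C8 is sp (two π bonds).
C1: sp2
C2: sp2
C3: sp3
C4: sp3
C5: sp3
C6: sp3
C7: sp2
C8: sp ✓
C9: sp2
1 carbon is sp.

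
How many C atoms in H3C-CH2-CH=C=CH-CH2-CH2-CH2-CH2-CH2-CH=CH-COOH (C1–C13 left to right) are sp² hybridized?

C1: sp3
C2: sp3
C3: sp2 ✓
C4: sp
C5: sp2 ✓
C6: sp3
C7: sp3
C8: sp3
C9: sp3
C10: sp3
C11: sp2 ✓
C12: sp2 ✓
C13: sp2 ✓
C3, C5, C11, C12, C13 → 5 sp2 carbons.

5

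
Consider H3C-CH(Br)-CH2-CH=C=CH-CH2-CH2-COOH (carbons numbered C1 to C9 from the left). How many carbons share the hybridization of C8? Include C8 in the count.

5

C8 is sp3 (only σ bonds).
C1: sp3 ✓
C2: sp3 ✓
C3: sp3 ✓
C4: sp2
C5: sp
C6: sp2
C7: sp3 ✓
C8: sp3 ✓
C9: sp2
5 carbons are sp3.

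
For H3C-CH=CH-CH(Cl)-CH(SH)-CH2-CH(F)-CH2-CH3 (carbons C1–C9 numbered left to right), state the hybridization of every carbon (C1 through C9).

C1 sp3, C2 sp2, C3 sp2, C4 sp3, C5 sp3, C6 sp3, C7 sp3, C8 sp3, C9 sp3

C1: 4 σ bonds — 4 electron domains, sp3.
C2 (3 σ bonds, plus one π bond) has steric number 3: sp2.
C3 carries 3 σ bonds, plus one π bond, giving a steric number of 3, so it is sp2.
C4: 4 σ bonds — 4 electron domains, sp3.
C5 (4 σ bonds) has steric number 4: sp3.
C6 — 4 σ bonds. Steric number 4, so sp3.
C7: 4 σ bonds — 4 electron domains, sp3.
C8 — 4 σ bonds. Steric number 4, so sp3.
C9 has 4 σ bonds: steric number 4 → sp3.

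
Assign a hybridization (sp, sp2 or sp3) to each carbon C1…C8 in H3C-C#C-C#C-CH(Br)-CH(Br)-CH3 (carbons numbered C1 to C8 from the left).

C1 sp3, C2 sp, C3 sp, C4 sp, C5 sp, C6 sp3, C7 sp3, C8 sp3

C1 (4 σ bonds) has steric number 4: sp3.
C2 (2 σ bonds, plus two π bonds) has steric number 2: sp.
C3: 2 σ bonds, plus two π bonds — 2 electron domains, sp.
C4 carries 2 σ bonds, plus two π bonds, giving a steric number of 2, so it is sp.
C5 has 2 σ bonds, plus two π bonds: steric number 2 → sp.
C6: 4 σ bonds; 4 regions of electron density → sp3.
C7: 4 σ bonds; 4 regions of electron density → sp3.
C8: 4 σ bonds; 4 regions of electron density → sp3.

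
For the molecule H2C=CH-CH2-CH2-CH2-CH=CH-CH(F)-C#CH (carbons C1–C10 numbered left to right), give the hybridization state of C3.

sp^3

C3: 4 σ bonds — 4 electron domains, sp3.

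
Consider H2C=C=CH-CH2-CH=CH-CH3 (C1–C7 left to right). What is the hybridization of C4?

C4: 4 σ bonds; 4 regions of electron density → sp3.

sp3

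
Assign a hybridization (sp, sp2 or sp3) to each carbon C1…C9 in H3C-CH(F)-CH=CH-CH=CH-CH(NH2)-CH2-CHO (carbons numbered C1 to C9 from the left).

C1 sp3, C2 sp3, C3 sp2, C4 sp2, C5 sp2, C6 sp2, C7 sp3, C8 sp3, C9 sp2

C1: 4 σ bonds — 4 electron domains, sp3.
C2 is sp3: 4 σ bonds, 4 electron-density regions.
C3 is sp2: 3 σ bonds, plus one π bond, 3 electron-density regions.
C4 — 3 σ bonds, plus one π bond. Steric number 3, so sp2.
C5 is sp2: 3 σ bonds, plus one π bond, 3 electron-density regions.
C6 is sp2: 3 σ bonds, plus one π bond, 3 electron-density regions.
C7: 4 σ bonds; 4 regions of electron density → sp3.
C8 has 4 σ bonds: steric number 4 → sp3.
C9 is sp2: 3 σ bonds, plus one π bond, 3 electron-density regions.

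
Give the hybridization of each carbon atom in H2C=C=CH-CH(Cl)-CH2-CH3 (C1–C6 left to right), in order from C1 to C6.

C1: 3 σ bonds, plus one π bond — 3 electron domains, sp2.
C2: 2 σ bonds, plus two π bonds; 2 regions of electron density → sp.
C3 has 3 σ bonds, plus one π bond: steric number 3 → sp2.
C4 has 4 σ bonds: steric number 4 → sp3.
C5 is sp3: 4 σ bonds, 4 electron-density regions.
C6: 4 σ bonds — 4 electron domains, sp3.

C1 sp2, C2 sp, C3 sp2, C4 sp3, C5 sp3, C6 sp3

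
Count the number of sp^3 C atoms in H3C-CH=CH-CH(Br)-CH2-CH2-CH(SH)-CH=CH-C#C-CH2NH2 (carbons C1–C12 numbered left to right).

C1: sp3 ✓
C2: sp2
C3: sp2
C4: sp3 ✓
C5: sp3 ✓
C6: sp3 ✓
C7: sp3 ✓
C8: sp2
C9: sp2
C10: sp
C11: sp
C12: sp3 ✓
C1, C4, C5, C6, C7, C12 → 6 sp3 carbons.

6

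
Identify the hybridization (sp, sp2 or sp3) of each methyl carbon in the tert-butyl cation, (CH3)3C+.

sp³

Each methyl carbon: 4 σ bonds; 4 regions of electron density → sp3.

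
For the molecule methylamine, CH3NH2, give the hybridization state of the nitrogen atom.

Three σ bonds + one lone pair = steric number 4 → sp3.

sp3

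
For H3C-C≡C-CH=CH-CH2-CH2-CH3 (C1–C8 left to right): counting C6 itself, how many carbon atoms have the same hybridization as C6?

4

C6 is sp3 (only σ bonds).
C1: sp3 ✓
C2: sp
C3: sp
C4: sp2
C5: sp2
C6: sp3 ✓
C7: sp3 ✓
C8: sp3 ✓
4 carbons are sp3.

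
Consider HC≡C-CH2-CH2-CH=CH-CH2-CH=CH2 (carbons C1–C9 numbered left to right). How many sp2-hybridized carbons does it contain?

C1: sp
C2: sp
C3: sp3
C4: sp3
C5: sp2 ✓
C6: sp2 ✓
C7: sp3
C8: sp2 ✓
C9: sp2 ✓
C5, C6, C8, C9 → 4 sp2 carbons.

4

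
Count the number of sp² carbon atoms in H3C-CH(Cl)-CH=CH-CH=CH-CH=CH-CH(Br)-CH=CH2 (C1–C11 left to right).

C1: sp3
C2: sp3
C3: sp2 ✓
C4: sp2 ✓
C5: sp2 ✓
C6: sp2 ✓
C7: sp2 ✓
C8: sp2 ✓
C9: sp3
C10: sp2 ✓
C11: sp2 ✓
C3, C4, C5, C6, C7, C8, C10, C11 → 8 sp2 carbons.

8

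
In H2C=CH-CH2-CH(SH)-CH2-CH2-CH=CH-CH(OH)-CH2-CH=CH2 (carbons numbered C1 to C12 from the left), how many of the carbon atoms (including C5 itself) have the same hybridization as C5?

C5 is sp3 (only σ bonds).
C1: sp2
C2: sp2
C3: sp3 ✓
C4: sp3 ✓
C5: sp3 ✓
C6: sp3 ✓
C7: sp2
C8: sp2
C9: sp3 ✓
C10: sp3 ✓
C11: sp2
C12: sp2
6 carbons are sp3.

6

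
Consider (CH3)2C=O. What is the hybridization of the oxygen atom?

sp2

One σ bond + two lone pairs = steric number 3 → sp2.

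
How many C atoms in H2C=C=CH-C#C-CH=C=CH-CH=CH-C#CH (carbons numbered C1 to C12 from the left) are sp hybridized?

6

C1: sp2
C2: sp ✓
C3: sp2
C4: sp ✓
C5: sp ✓
C6: sp2
C7: sp ✓
C8: sp2
C9: sp2
C10: sp2
C11: sp ✓
C12: sp ✓
C2, C4, C5, C7, C11, C12 → 6 sp carbons.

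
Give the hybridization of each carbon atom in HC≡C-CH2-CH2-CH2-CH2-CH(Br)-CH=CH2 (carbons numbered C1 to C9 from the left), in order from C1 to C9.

C1 has 2 σ bonds, plus two π bonds: steric number 2 → sp.
C2: 2 σ bonds, plus two π bonds — 2 electron domains, sp.
C3 carries 4 σ bonds, giving a steric number of 4, so it is sp3.
C4 (4 σ bonds) has steric number 4: sp3.
C5 is sp3: 4 σ bonds, 4 electron-density regions.
C6 carries 4 σ bonds, giving a steric number of 4, so it is sp3.
C7 — 4 σ bonds. Steric number 4, so sp3.
C8 carries 3 σ bonds, plus one π bond, giving a steric number of 3, so it is sp2.
C9 carries 3 σ bonds, plus one π bond, giving a steric number of 3, so it is sp2.

C1 sp, C2 sp, C3 sp3, C4 sp3, C5 sp3, C6 sp3, C7 sp3, C8 sp2, C9 sp2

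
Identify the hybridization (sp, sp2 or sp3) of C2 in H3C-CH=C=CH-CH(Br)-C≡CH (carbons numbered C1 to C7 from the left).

C2 — 3 σ bonds, plus one π bond. Steric number 3, so sp2.

sp2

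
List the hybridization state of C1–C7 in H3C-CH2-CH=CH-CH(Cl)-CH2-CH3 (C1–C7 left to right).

C1 carries 4 σ bonds, giving a steric number of 4, so it is sp3.
C2 — 4 σ bonds. Steric number 4, so sp3.
C3 has 3 σ bonds, plus one π bond: steric number 3 → sp2.
C4 is sp2: 3 σ bonds, plus one π bond, 3 electron-density regions.
C5: 4 σ bonds — 4 electron domains, sp3.
C6: 4 σ bonds; 4 regions of electron density → sp3.
C7: 4 σ bonds; 4 regions of electron density → sp3.

C1 sp3, C2 sp3, C3 sp2, C4 sp2, C5 sp3, C6 sp3, C7 sp3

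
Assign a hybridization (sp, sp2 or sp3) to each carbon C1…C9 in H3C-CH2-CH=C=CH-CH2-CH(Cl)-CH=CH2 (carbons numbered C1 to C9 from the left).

C1 sp3, C2 sp3, C3 sp2, C4 sp, C5 sp2, C6 sp3, C7 sp3, C8 sp2, C9 sp2

C1: 4 σ bonds; 4 regions of electron density → sp3.
C2 has 4 σ bonds: steric number 4 → sp3.
C3 — 3 σ bonds, plus one π bond. Steric number 3, so sp2.
C4: 2 σ bonds, plus two π bonds — 2 electron domains, sp.
C5 carries 3 σ bonds, plus one π bond, giving a steric number of 3, so it is sp2.
C6 carries 4 σ bonds, giving a steric number of 4, so it is sp3.
C7 is sp3: 4 σ bonds, 4 electron-density regions.
C8: 3 σ bonds, plus one π bond — 3 electron domains, sp2.
C9: 3 σ bonds, plus one π bond; 3 regions of electron density → sp2.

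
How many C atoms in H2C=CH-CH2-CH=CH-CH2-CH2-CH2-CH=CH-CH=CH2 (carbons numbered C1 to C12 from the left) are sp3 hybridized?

C1: sp2
C2: sp2
C3: sp3 ✓
C4: sp2
C5: sp2
C6: sp3 ✓
C7: sp3 ✓
C8: sp3 ✓
C9: sp2
C10: sp2
C11: sp2
C12: sp2
C3, C6, C7, C8 → 4 sp3 carbons.

4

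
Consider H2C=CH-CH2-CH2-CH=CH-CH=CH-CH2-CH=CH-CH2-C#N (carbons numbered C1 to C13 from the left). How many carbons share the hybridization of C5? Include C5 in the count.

C5 is sp2 (one π bond).
C1: sp2 ✓
C2: sp2 ✓
C3: sp3
C4: sp3
C5: sp2 ✓
C6: sp2 ✓
C7: sp2 ✓
C8: sp2 ✓
C9: sp3
C10: sp2 ✓
C11: sp2 ✓
C12: sp3
C13: sp
8 carbons are sp2.

8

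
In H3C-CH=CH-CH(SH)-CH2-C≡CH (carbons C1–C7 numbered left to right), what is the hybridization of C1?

sp³

C1 — 4 σ bonds. Steric number 4, so sp3.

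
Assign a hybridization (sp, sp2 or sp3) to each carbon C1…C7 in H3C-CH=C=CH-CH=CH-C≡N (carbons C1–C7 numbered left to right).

C1 (4 σ bonds) has steric number 4: sp3.
C2 is sp2: 3 σ bonds, plus one π bond, 3 electron-density regions.
C3: 2 σ bonds, plus two π bonds — 2 electron domains, sp.
C4: 3 σ bonds, plus one π bond — 3 electron domains, sp2.
C5 carries 3 σ bonds, plus one π bond, giving a steric number of 3, so it is sp2.
C6 has 3 σ bonds, plus one π bond: steric number 3 → sp2.
C7: 2 σ bonds, plus two π bonds; 2 regions of electron density → sp.

C1 sp3, C2 sp2, C3 sp, C4 sp2, C5 sp2, C6 sp2, C7 sp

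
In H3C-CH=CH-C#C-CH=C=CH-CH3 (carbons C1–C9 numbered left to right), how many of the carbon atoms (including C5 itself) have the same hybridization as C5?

C5 is sp (two π bonds).
C1: sp3
C2: sp2
C3: sp2
C4: sp ✓
C5: sp ✓
C6: sp2
C7: sp ✓
C8: sp2
C9: sp3
3 carbons are sp.

3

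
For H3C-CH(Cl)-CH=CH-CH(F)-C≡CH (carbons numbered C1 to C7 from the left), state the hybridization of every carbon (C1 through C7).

C1 sp3, C2 sp3, C3 sp2, C4 sp2, C5 sp3, C6 sp, C7 sp

C1 (4 σ bonds) has steric number 4: sp3.
C2 carries 4 σ bonds, giving a steric number of 4, so it is sp3.
C3 is sp2: 3 σ bonds, plus one π bond, 3 electron-density regions.
C4 is sp2: 3 σ bonds, plus one π bond, 3 electron-density regions.
C5 has 4 σ bonds: steric number 4 → sp3.
C6 (2 σ bonds, plus two π bonds) has steric number 2: sp.
C7 (2 σ bonds, plus two π bonds) has steric number 2: sp.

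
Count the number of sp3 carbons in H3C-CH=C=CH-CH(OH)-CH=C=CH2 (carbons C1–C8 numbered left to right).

C1: sp3 ✓
C2: sp2
C3: sp
C4: sp2
C5: sp3 ✓
C6: sp2
C7: sp
C8: sp2
C1, C5 → 2 sp3 carbons.

2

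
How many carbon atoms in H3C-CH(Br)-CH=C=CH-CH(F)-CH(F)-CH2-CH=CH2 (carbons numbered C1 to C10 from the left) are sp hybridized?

1

C1: sp3
C2: sp3
C3: sp2
C4: sp ✓
C5: sp2
C6: sp3
C7: sp3
C8: sp3
C9: sp2
C10: sp2
C4 → 1 sp carbon.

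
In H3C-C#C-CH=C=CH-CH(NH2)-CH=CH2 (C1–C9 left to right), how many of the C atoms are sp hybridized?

3

C1: sp3
C2: sp ✓
C3: sp ✓
C4: sp2
C5: sp ✓
C6: sp2
C7: sp3
C8: sp2
C9: sp2
C2, C3, C5 → 3 sp carbons.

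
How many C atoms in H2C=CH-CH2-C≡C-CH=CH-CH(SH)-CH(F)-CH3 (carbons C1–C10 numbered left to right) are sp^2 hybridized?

C1: sp2 ✓
C2: sp2 ✓
C3: sp3
C4: sp
C5: sp
C6: sp2 ✓
C7: sp2 ✓
C8: sp3
C9: sp3
C10: sp3
C1, C2, C6, C7 → 4 sp2 carbons.

4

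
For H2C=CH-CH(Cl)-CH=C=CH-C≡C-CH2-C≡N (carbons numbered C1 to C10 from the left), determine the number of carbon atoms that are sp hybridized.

C1: sp2
C2: sp2
C3: sp3
C4: sp2
C5: sp ✓
C6: sp2
C7: sp ✓
C8: sp ✓
C9: sp3
C10: sp ✓
C5, C7, C8, C10 → 4 sp carbons.

4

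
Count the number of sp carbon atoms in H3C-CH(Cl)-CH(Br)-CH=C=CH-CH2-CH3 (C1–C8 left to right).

C1: sp3
C2: sp3
C3: sp3
C4: sp2
C5: sp ✓
C6: sp2
C7: sp3
C8: sp3
C5 → 1 sp carbon.

1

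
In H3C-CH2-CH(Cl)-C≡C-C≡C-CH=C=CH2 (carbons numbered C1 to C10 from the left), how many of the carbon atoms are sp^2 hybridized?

C1: sp3
C2: sp3
C3: sp3
C4: sp
C5: sp
C6: sp
C7: sp
C8: sp2 ✓
C9: sp
C10: sp2 ✓
C8, C10 → 2 sp2 carbons.

2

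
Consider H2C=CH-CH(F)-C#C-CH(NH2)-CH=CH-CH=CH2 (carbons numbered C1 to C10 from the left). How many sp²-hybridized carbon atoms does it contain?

6

C1: sp2 ✓
C2: sp2 ✓
C3: sp3
C4: sp
C5: sp
C6: sp3
C7: sp2 ✓
C8: sp2 ✓
C9: sp2 ✓
C10: sp2 ✓
C1, C2, C7, C8, C9, C10 → 6 sp2 carbons.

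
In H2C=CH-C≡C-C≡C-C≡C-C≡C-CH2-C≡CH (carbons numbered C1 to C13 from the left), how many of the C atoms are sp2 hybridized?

C1: sp2 ✓
C2: sp2 ✓
C3: sp
C4: sp
C5: sp
C6: sp
C7: sp
C8: sp
C9: sp
C10: sp
C11: sp3
C12: sp
C13: sp
C1, C2 → 2 sp2 carbons.

2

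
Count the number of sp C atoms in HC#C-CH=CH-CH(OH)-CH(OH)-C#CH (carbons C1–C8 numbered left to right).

4

C1: sp ✓
C2: sp ✓
C3: sp2
C4: sp2
C5: sp3
C6: sp3
C7: sp ✓
C8: sp ✓
C1, C2, C7, C8 → 4 sp carbons.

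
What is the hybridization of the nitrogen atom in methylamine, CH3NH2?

sp^3

Three σ bonds + one lone pair = steric number 4 → sp3.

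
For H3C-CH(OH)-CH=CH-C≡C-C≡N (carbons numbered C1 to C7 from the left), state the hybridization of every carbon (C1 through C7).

C1: 4 σ bonds; 4 regions of electron density → sp3.
C2 carries 4 σ bonds, giving a steric number of 4, so it is sp3.
C3 (3 σ bonds, plus one π bond) has steric number 3: sp2.
C4 has 3 σ bonds, plus one π bond: steric number 3 → sp2.
C5 carries 2 σ bonds, plus two π bonds, giving a steric number of 2, so it is sp.
C6 — 2 σ bonds, plus two π bonds. Steric number 2, so sp.
C7 (2 σ bonds, plus two π bonds) has steric number 2: sp.

C1 sp3, C2 sp3, C3 sp2, C4 sp2, C5 sp, C6 sp, C7 sp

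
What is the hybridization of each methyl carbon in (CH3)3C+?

sp³

Each methyl carbon is sp3: 4 σ bonds, 4 electron-density regions.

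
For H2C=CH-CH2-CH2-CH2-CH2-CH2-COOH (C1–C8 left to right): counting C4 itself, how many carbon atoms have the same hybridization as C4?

5

C4 is sp3 (only σ bonds).
C1: sp2
C2: sp2
C3: sp3 ✓
C4: sp3 ✓
C5: sp3 ✓
C6: sp3 ✓
C7: sp3 ✓
C8: sp2
5 carbons are sp3.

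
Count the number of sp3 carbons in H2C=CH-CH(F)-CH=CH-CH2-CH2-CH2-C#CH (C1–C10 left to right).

C1: sp2
C2: sp2
C3: sp3 ✓
C4: sp2
C5: sp2
C6: sp3 ✓
C7: sp3 ✓
C8: sp3 ✓
C9: sp
C10: sp
C3, C6, C7, C8 → 4 sp3 carbons.

4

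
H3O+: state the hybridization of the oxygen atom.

Three σ bonds + one lone pair = steric number 4 → sp3.

sp³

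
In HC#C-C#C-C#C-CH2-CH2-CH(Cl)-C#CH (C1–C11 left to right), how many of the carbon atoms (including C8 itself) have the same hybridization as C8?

3

C8 is sp3 (only σ bonds).
C1: sp
C2: sp
C3: sp
C4: sp
C5: sp
C6: sp
C7: sp3 ✓
C8: sp3 ✓
C9: sp3 ✓
C10: sp
C11: sp
3 carbons are sp3.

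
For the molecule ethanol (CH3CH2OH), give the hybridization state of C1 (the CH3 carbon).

C1 (the CH3 carbon): 4 σ bonds — 4 electron domains, sp3.

sp^3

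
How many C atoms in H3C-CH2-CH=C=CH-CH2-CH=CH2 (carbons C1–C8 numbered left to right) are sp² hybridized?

C1: sp3
C2: sp3
C3: sp2 ✓
C4: sp
C5: sp2 ✓
C6: sp3
C7: sp2 ✓
C8: sp2 ✓
C3, C5, C7, C8 → 4 sp2 carbons.

4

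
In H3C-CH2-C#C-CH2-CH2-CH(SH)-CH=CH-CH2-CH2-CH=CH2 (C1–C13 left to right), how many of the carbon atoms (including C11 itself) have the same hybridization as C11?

C11 is sp3 (only σ bonds).
C1: sp3 ✓
C2: sp3 ✓
C3: sp
C4: sp
C5: sp3 ✓
C6: sp3 ✓
C7: sp3 ✓
C8: sp2
C9: sp2
C10: sp3 ✓
C11: sp3 ✓
C12: sp2
C13: sp2
7 carbons are sp3.

7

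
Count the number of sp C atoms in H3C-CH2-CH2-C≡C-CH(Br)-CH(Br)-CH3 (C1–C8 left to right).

2

C1: sp3
C2: sp3
C3: sp3
C4: sp ✓
C5: sp ✓
C6: sp3
C7: sp3
C8: sp3
C4, C5 → 2 sp carbons.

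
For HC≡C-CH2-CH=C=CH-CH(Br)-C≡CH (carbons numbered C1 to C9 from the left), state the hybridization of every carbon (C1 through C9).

C1 carries 2 σ bonds, plus two π bonds, giving a steric number of 2, so it is sp.
C2 — 2 σ bonds, plus two π bonds. Steric number 2, so sp.
C3 — 4 σ bonds. Steric number 4, so sp3.
C4: 3 σ bonds, plus one π bond; 3 regions of electron density → sp2.
C5: 2 σ bonds, plus two π bonds — 2 electron domains, sp.
C6 is sp2: 3 σ bonds, plus one π bond, 3 electron-density regions.
C7 carries 4 σ bonds, giving a steric number of 4, so it is sp3.
C8 is sp: 2 σ bonds, plus two π bonds, 2 electron-density regions.
C9 is sp: 2 σ bonds, plus two π bonds, 2 electron-density regions.

C1 sp, C2 sp, C3 sp3, C4 sp2, C5 sp, C6 sp2, C7 sp3, C8 sp, C9 sp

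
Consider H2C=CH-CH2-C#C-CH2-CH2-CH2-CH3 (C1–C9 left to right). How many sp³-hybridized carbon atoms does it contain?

C1: sp2
C2: sp2
C3: sp3 ✓
C4: sp
C5: sp
C6: sp3 ✓
C7: sp3 ✓
C8: sp3 ✓
C9: sp3 ✓
C3, C6, C7, C8, C9 → 5 sp3 carbons.

5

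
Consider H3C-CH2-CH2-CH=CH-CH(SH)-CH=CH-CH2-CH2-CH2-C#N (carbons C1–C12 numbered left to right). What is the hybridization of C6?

C6 carries 4 σ bonds, giving a steric number of 4, so it is sp3.

sp^3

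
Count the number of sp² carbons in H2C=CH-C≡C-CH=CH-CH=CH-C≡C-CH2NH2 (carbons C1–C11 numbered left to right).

C1: sp2 ✓
C2: sp2 ✓
C3: sp
C4: sp
C5: sp2 ✓
C6: sp2 ✓
C7: sp2 ✓
C8: sp2 ✓
C9: sp
C10: sp
C11: sp3
C1, C2, C5, C6, C7, C8 → 6 sp2 carbons.

6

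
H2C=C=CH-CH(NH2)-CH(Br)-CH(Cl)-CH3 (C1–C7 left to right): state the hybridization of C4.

sp^3

C4 is sp3: 4 σ bonds, 4 electron-density regions.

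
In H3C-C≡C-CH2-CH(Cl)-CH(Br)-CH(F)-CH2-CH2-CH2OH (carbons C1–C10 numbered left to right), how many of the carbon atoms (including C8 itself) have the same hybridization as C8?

C8 is sp3 (only σ bonds).
C1: sp3 ✓
C2: sp
C3: sp
C4: sp3 ✓
C5: sp3 ✓
C6: sp3 ✓
C7: sp3 ✓
C8: sp3 ✓
C9: sp3 ✓
C10: sp3 ✓
8 carbons are sp3.

8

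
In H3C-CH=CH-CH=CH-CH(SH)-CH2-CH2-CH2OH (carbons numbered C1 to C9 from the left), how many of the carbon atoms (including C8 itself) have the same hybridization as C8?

C8 is sp3 (only σ bonds).
C1: sp3 ✓
C2: sp2
C3: sp2
C4: sp2
C5: sp2
C6: sp3 ✓
C7: sp3 ✓
C8: sp3 ✓
C9: sp3 ✓
5 carbons are sp3.

5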